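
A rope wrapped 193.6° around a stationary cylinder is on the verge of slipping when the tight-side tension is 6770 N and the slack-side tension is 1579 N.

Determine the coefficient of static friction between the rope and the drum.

μ ≈ 0.431

T₂/T₁ = e^{μβ} → μ = ln(T₂/T₁)/β.
β = 193.6° = 3.379 rad.
μ = ln(6770/1579)/3.379 = ln(4.288)/3.379 = 0.431.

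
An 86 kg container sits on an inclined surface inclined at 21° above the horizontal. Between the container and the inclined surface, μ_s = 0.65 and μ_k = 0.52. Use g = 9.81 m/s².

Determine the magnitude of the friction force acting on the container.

Perpendicular to the surface, N = m g cos θ = 86·9.81·cos 21° = 787.6 N.
For equilibrium along the incline, friction must balance the weight component: f = m g sin θ = 302.3 N up the slope.
The static-friction ceiling is μ_s N = 0.65 × 787.6 = 512 N.
Since |302.3| ≤ 512 N, static friction is sufficient; f equals the required value, not μ_s N.

f ≈ 302 N (up the incline)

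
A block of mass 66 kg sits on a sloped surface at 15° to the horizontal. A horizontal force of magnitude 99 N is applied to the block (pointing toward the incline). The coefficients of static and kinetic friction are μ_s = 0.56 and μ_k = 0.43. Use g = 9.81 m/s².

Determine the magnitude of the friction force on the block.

f ≈ 71.9 N (up the incline)

The horizontal push has a component P sin θ into the surface, so N = m g cos θ + P sin θ = 625.4 + 25.62 = 651 N.
Along the incline, the net driving force (taking up-slope positive) is P cos θ − m g sin θ = 95.63 − 167.6 = -71.95 N, so equilibrium requires friction f = 71.95 N (up-slope).
Maximum static friction: μ_s N = 0.56 × 651 = 364.6 N.
|f_req| = 71.95 ≤ 364.6 N → the block is in equilibrium; friction equals the required value.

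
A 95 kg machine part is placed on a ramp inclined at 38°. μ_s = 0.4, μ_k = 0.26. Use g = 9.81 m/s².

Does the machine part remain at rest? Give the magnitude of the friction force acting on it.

f ≈ 191 N

N = m g cos θ = 734 N.
Down-slope weight component: m g sin θ = 574 N.
μ_s N = 294 N.
574 > 294 N, so it slides; kinetic friction f = μ_k N = 0.26×734 = 191 N.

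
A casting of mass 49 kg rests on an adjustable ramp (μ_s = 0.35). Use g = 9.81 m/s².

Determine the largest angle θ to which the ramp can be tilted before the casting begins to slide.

θ_max ≈ 19.3°

At the slip threshold, m g sin θ = μ_s · m g cos θ, so tan θ = μ_s.
θ_max = arctan(0.35) = 19.3°.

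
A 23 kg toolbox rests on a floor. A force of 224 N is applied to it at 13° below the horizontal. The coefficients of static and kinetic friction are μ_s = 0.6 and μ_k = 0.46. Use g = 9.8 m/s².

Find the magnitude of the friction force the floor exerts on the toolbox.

f ≈ 127 N

N = m g + P sin α = 225.4 + 224×sin 13° = 275.8 N.
Horizontally, friction must balance P cos α = 218.3 N.
μ_s N = 0.6 × 275.8 = 165.5 N.
218.3 > 165.5 N → the toolbox slides; f = μ_k N = 0.46×275.8 = 127 N.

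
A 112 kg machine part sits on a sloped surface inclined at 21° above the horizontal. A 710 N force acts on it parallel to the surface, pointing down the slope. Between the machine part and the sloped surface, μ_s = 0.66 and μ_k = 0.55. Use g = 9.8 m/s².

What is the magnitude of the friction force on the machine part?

f ≈ 564 N (up the incline)

Perpendicular to the surface, N = m g cos θ = 112·9.8·cos 21° = 1025 N.
Parallel to the incline, ΣF = 0 gives f = m g sin θ + P = 393.3 + 710 = 1103 N (up-slope positive).
Static friction can supply at most μ_s N = 676.3 N.
Since |1103| > 676.3 N, static friction cannot hold it; the machine part slides down the incline and kinetic friction applies: f = μ_k N = 0.55 × 1025 = 564 N.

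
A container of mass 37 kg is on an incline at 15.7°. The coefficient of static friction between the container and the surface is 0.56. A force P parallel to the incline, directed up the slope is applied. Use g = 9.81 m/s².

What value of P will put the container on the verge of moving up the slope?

At impending motion up the slope, friction acts down-slope at its limit: f = μ_s N.
P is parallel to the surface, so N = m g cos θ = 349 N.
Along the incline: P = m g sin θ + μ_s N = 98.2 + 0.56×349 = 294 N.

P ≈ 294 N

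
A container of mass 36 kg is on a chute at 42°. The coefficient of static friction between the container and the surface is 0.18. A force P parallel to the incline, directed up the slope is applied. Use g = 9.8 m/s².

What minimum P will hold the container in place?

The container tends to slide down (tan θ > μ_s), so at the point of impending slip friction acts up-slope at its limit: f = μ_s N.
P is parallel to the surface, so N = m g cos θ = 262 N.
Along the incline: P + μ_s N = m g sin θ, so P = 236 − 0.18×262 = 189 N.

P_min ≈ 189 N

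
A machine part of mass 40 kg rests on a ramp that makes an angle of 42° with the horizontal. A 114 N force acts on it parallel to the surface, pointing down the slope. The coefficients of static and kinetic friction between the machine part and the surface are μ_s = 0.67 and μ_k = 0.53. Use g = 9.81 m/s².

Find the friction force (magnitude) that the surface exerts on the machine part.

Normal force: N = m g cos θ = 40 × 9.81 × cos 42° = 291.6 N.
For equilibrium along the incline the friction force must supply f = m g sin θ + P = 262.6 + 114 = 376.6 N (positive meaning up-slope).
The static-friction ceiling is μ_s N = 0.67 × 291.6 = 195.4 N.
|376.6| exceeds 195.4 N, so the machine part slips down-slope; friction is kinetic, f = μ_k N = 0.53×291.6 = 155 N.

f ≈ 155 N (up the incline)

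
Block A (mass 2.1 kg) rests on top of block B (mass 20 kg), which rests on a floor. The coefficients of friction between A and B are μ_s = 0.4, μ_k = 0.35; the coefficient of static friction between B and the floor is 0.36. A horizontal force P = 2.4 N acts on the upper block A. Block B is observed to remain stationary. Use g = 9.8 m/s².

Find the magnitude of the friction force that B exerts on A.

The normal force B exerts on A is simply A's weight, N₁ = 20.58 N.
So the A–B interface can sustain at most μ_s N₁ = 8.232 N of static friction.
P = 2.4 N is within that limit, so A and B move together (both at rest); the A–B friction is simply f₁ = P = 2.4 N.
B experiences an equal 2.4 N forward from A (third law). B is in equilibrium, so the floor supplies f₂ = 2.4 N of static friction (limit μ_s(m_A+m_B)g = 77.97 N, not exceeded).

f ≈ 2.4 N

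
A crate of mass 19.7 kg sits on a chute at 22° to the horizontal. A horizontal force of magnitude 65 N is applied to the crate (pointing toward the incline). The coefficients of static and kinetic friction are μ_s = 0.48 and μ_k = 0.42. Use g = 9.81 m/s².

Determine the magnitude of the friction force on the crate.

f ≈ 12.1 N (up the incline)

Resolve perpendicular to the incline: N = m g cos θ + P sin θ = 19.7×9.81×cos 22° + 65×sin 22° = 203.5 N.
Along the incline, the net driving force (taking up-slope positive) is P cos θ − m g sin θ = 60.27 − 72.4 = -12.13 N, so equilibrium requires friction f = 12.13 N (up-slope).
Maximum static friction: μ_s N = 0.48 × 203.5 = 97.7 N.
|f_req| = 12.13 ≤ 97.7 N → the crate is in equilibrium; friction equals the required value.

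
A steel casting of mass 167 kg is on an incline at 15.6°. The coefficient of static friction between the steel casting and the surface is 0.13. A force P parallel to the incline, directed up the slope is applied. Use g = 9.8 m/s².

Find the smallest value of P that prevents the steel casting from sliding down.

The steel casting tends to slide down (tan θ > μ_s), so at the point of impending slip friction acts up-slope at its limit: f = μ_s N.
P is parallel to the surface, so N = m g cos θ = 1580 N.
Along the incline: P + μ_s N = m g sin θ, so P = 440 − 0.13×1580 = 235 N.

P_min ≈ 235 N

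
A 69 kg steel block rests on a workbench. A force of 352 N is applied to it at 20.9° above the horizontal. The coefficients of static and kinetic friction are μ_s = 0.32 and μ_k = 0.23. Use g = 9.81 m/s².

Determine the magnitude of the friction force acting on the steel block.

Vertical equilibrium gives N = m g − P sin α = 551.3 N.
The horizontal driving force is P cos α = 328.8 N, so equilibrium needs friction f = 328.8 N.
The static-friction limit is μ_s N = 176.4 N.
The required friction exceeds μ_s N, so the steel block moves and f = μ_k N = 127 N.

f ≈ 127 N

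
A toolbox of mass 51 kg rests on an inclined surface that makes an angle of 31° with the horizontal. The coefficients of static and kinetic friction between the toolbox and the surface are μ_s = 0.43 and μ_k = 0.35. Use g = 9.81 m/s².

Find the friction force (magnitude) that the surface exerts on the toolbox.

Perpendicular to the surface, N = m g cos θ = 51·9.81·cos 31° = 428.8 N.
Along the slope the weight component is m g sin θ = 257.7 N; friction must supply exactly this, acting up-slope.
Maximum static friction available: μ_s N = 0.43 × 428.8 = 184.4 N.
Since |257.7| > 184.4 N, static friction cannot hold it; the toolbox slides down the incline and kinetic friction applies: f = μ_k N = 0.35 × 428.8 = 150 N.

f ≈ 150 N (up the incline)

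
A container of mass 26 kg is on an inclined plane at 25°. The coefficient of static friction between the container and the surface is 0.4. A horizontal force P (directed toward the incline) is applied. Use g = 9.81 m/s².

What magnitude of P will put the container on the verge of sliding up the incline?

P ≈ 272 N

At impending motion up the slope, friction acts down-slope at its limit: f = μ_s N.
Perpendicular to the incline: N = m g cos θ + P sin θ.
Along the incline: P cos θ = m g sin θ + μ_s N = m g sin θ + μ_s (m g cos θ + P sin θ).
Solving, P (cos θ − μ_s sin θ) = m g (sin θ + μ_s cos θ), so P = 26×9.81×(sin 25° + 0.4 cos 25°)/(cos 25° − 0.4 sin 25°) = 255×0.7851/0.7373 = 272 N.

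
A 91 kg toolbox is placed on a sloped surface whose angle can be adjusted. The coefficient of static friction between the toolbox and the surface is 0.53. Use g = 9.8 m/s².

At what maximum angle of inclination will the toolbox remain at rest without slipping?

θ_max ≈ 27.9°

At the slip threshold, m g sin θ = μ_s · m g cos θ, so tan θ = μ_s.
θ_max = arctan(0.53) = 27.9°.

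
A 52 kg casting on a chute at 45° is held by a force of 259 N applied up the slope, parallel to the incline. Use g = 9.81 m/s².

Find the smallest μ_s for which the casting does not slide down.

μ_s,min ≈ 0.282

N = m g cos θ = 360.7 N.
Friction must make up the shortfall along the incline: f = m g sin θ − P = 360.7 − 259 = 101.7 N.
At the threshold f = μ_s N, so μ_s,min = 101.7/360.7 = 0.282.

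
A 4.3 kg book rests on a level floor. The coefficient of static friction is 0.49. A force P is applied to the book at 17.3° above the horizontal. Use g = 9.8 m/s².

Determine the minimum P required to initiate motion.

N = m g − P sin α (the pull lifts the book).
At impending slip, P cos α = μ_s N = μ_s (m g − P sin α).
Solving: P (cos α + μ_s sin α) = μ_s m g → P = 0.49×42.1/(cos 17.3° + 0.49 sin 17.3°) = 20.6/1.1 = 18.8 N.

P ≈ 18.8 N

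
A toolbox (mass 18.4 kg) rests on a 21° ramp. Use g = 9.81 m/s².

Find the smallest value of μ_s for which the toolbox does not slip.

At the slip threshold m g sin θ = μ_s m g cos θ, so μ_s,min = tan θ.
μ_s,min = tan 21° = 0.384.

μ_s,min ≈ 0.384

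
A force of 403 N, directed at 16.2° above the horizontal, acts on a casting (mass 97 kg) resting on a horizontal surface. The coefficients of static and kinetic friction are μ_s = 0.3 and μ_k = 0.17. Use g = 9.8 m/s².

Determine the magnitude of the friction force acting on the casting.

f ≈ 142 N

Vertical equilibrium gives N = m g − P sin α = 838.2 N.
The horizontal driving force is P cos α = 387 N, so equilibrium needs friction f = 387 N.
μ_s N = 0.3 × 838.2 = 251.4 N.
387 > 251.4 N → the casting slides; f = μ_k N = 0.17×838.2 = 142 N.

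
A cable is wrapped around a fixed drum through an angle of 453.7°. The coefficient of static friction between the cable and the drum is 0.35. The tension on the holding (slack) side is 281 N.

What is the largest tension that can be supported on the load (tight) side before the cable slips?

At impending slip the capstan equation gives T₂/T₁ = e^{μβ} with β in radians.
β = 453.7° × π/180 = 7.919 rad.
e^{μβ} = e^{0.35×7.919} = 15.98.
T₂ = T₁ · e^{μβ} = 281 × 15.98 = 4490 N.

T_max ≈ 4490 N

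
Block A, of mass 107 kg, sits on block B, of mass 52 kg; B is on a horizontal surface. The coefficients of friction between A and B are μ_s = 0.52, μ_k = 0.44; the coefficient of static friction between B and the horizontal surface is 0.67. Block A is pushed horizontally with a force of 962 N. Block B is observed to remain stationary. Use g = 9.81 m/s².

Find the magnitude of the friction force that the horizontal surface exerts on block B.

f ≈ 462 N

The normal force B exerts on A is simply A's weight, N₁ = 1050 N.
So the A–B interface can sustain at most μ_s N₁ = 545.8 N of static friction.
Since P = 962 N > 545.8 N, A slides on B; the A–B friction is kinetic: f₁ = μ_k N₁ = 0.44×1050 = 462 N.
B experiences an equal 462 N forward from A (third law). B is in equilibrium, so the floor supplies f₂ = 462 N of static friction (limit μ_s(m_A+m_B)g = 1045 N, not exceeded).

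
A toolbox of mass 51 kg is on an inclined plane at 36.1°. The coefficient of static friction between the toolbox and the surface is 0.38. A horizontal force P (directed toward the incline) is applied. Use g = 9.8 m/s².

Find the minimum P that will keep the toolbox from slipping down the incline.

P_min ≈ 137 N

The toolbox tends to slide down (tan θ > μ_s), so at the point of impending slip friction acts up-slope at its limit: f = μ_s N.
Perpendicular to the incline: N = m g cos θ + P sin θ.
Along the incline: P cos θ + μ_s N = m g sin θ, i.e. P cos θ + μ_s (m g cos θ + P sin θ) = m g sin θ.
Solving, P (cos θ + μ_s sin θ) = m g (sin θ − μ_s cos θ), so P = 500×0.2822/1.032 = 137 N.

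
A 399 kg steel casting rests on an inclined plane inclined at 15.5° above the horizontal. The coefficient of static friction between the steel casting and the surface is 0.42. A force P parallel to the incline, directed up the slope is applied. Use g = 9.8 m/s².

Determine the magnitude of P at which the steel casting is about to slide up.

P ≈ 2630 N

At impending motion up the slope, friction acts down-slope at its limit: f = μ_s N.
P is parallel to the surface, so N = m g cos θ = 3770 N.
Along the incline: P = m g sin θ + μ_s N = 1040 + 0.42×3770 = 2630 N.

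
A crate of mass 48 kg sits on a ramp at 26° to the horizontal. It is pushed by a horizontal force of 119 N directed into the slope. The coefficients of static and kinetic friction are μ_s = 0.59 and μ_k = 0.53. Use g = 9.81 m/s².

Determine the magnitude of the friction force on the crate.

Normal direction: N = m g cos θ + P sin θ = 475.4 N.
Along the incline, the net driving force (taking up-slope positive) is P cos θ − m g sin θ = 107 − 206.4 = -99.46 N, so equilibrium requires friction f = 99.46 N (up-slope).
The limit of static friction is μ_s N = 280.5 N.
Since 99.46 N is within the 280.5 N limit, the crate stays put and friction is exactly 99.5 N.

f ≈ 99.5 N (up the incline)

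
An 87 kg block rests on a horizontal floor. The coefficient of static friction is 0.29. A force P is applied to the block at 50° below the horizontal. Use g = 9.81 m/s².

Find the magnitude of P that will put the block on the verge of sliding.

N = m g + P sin α (the push presses the block into the horizontal floor).
At impending slip, P cos α = μ_s N = μ_s (m g + P sin α).
Solving: P (cos α − μ_s sin α) = μ_s m g → P = 0.29×853/(cos 50° − 0.29 sin 50°) = 248/0.4206 = 588 N.

P ≈ 588 N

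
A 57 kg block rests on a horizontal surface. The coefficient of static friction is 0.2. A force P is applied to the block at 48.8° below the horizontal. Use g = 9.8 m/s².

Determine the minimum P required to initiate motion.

P ≈ 220 N

N = m g + P sin α (the push presses the block into the horizontal surface).
At impending slip, P cos α = μ_s N = μ_s (m g + P sin α).
Solving: P (cos α − μ_s sin α) = μ_s m g → P = 0.2×559/(cos 48.8° − 0.2 sin 48.8°) = 112/0.5082 = 220 N.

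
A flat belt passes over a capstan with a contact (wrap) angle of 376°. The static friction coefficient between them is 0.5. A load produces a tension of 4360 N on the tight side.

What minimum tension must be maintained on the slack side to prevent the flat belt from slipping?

T_min ≈ 164 N

Capstan equation at impending slip: T_tight/T_slack = e^{μβ}.
β = 376° = 6.562 rad; e^{μβ} = e^{0.5×6.562} = 26.61.
T_slack = T_tight / e^{μβ} = 4360 / 26.61 = 164 N.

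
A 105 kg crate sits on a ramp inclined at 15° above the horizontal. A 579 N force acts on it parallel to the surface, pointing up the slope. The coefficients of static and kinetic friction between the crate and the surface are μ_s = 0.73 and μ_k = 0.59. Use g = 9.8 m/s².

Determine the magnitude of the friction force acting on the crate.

Normal force: N = m g cos θ = 105 × 9.8 × cos 15° = 993.9 N.
Parallel to the incline, ΣF = 0 gives f = m g sin θ − P = 266.3 − 579 = -312.7 N (up-slope positive).
Static friction can supply at most μ_s N = 725.6 N.
Since |-312.7| ≤ 725.6 N, the crate remains in static equilibrium and friction takes exactly the required value.

f ≈ 313 N (down the incline)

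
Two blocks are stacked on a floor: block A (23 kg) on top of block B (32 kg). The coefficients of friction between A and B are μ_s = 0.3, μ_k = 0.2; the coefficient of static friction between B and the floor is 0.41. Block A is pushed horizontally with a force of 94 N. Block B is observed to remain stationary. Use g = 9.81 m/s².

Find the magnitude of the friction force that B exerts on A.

Between the blocks, N₁ = m_A g = 225.6 N.
So the A–B interface can sustain at most μ_s N₁ = 67.69 N of static friction.
P = 94 N exceeds that limit, so A slips over B and the interface friction becomes kinetic: f₁ = μ_k N₁ = 0.2×225.6 = 45.1 N.
By Newton's third law B feels 45.1 N forward from A. With B stationary, the floor's static friction on B balances it: f₂ = 45.1 N (well within μ_s(m_A+m_B)g = 221.2 N).

f ≈ 45.1 N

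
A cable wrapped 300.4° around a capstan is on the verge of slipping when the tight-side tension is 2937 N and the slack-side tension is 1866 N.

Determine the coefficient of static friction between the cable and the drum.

μ ≈ 0.0865

T₂/T₁ = e^{μβ} → μ = ln(T₂/T₁)/β.
β = 300.4° = 5.243 rad.
μ = ln(2937/1866)/5.243 = ln(1.574)/5.243 = 0.0865.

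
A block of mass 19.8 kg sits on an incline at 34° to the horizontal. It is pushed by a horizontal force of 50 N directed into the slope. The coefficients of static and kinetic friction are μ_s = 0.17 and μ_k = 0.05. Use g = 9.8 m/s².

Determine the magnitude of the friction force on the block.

The horizontal push has a component P sin θ into the surface, so N = m g cos θ + P sin θ = 160.9 + 27.96 = 188.8 N.
Along the incline, the net driving force (taking up-slope positive) is P cos θ − m g sin θ = 41.45 − 108.5 = -67.05 N, so equilibrium requires friction f = 67.05 N (up-slope).
Maximum static friction: μ_s N = 0.17 × 188.8 = 32.1 N.
|f_req| = 67.05 > 32.1 N → the block slides down the incline; f = μ_k N = 0.05 × 188.8 = 9.44 N.

f ≈ 9.44 N (up the incline)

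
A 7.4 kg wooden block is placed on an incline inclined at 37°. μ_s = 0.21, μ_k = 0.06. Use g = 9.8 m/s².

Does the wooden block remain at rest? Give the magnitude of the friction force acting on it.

f ≈ 3.48 N

N = m g cos θ = 57.9 N.
Down-slope weight component: m g sin θ = 43.6 N.
μ_s N = 12.2 N.
43.6 > 12.2 N, so it slides; kinetic friction f = μ_k N = 0.06×57.9 = 3.48 N.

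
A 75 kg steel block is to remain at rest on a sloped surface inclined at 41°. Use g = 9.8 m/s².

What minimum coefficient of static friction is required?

μ_s,min ≈ 0.869

At the slip threshold m g sin θ = μ_s m g cos θ, so μ_s,min = tan θ.
μ_s,min = tan 41° = 0.869.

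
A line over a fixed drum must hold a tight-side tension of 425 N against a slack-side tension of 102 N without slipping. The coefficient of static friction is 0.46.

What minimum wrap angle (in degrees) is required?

T₂/T₁ = e^{μβ} → β = ln(T₂/T₁)/μ.
β = ln(425/102)/0.46 = 1.427/0.46 = 3.102 rad.
In degrees: β = 3.102 × 180/π = 178°.

β_min ≈ 178°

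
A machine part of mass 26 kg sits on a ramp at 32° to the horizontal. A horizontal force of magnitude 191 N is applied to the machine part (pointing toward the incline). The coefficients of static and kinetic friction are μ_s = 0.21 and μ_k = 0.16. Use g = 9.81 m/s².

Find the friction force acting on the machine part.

f ≈ 26.8 N (down the incline)

Resolve perpendicular to the incline: N = m g cos θ + P sin θ = 26×9.81×cos 32° + 191×sin 32° = 317.5 N.
Parallel to the incline: P cos θ − m g sin θ = 162 − 135.2 = 26.82 N; the friction needed to balance this is 26.82 N acting down the slope.
Maximum static friction: μ_s N = 0.21 × 317.5 = 66.68 N.
Since 26.82 N is within the 66.68 N limit, the machine part stays put and friction is exactly 26.8 N.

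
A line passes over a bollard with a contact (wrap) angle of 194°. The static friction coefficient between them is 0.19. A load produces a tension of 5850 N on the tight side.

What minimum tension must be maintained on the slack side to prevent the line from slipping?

T_min ≈ 3070 N

Capstan equation at impending slip: T_tight/T_slack = e^{μβ}.
β = 194° = 3.386 rad; e^{μβ} = e^{0.19×3.386} = 1.903.
T_slack = T_tight / e^{μβ} = 5850 / 1.903 = 3070 N.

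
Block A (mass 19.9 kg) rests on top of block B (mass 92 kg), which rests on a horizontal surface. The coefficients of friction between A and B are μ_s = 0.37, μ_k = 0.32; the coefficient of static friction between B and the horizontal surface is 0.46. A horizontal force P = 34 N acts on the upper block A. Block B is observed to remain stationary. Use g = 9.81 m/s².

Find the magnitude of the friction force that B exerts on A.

f ≈ 34 N

Normal force at the A–B interface: N₁ = m_A g = 195.2 N.
Maximum static friction on A from B: μ_s N₁ = 0.37×195.2 = 72.23 N.
Since P = 34 N ≤ 72.23 N, A does not slip on B; friction on A equals P = 34 N.
By Newton's third law B feels 34 N forward from A. With B stationary, the floor's static friction on B balances it: f₂ = 34 N (well within μ_s(m_A+m_B)g = 505 N).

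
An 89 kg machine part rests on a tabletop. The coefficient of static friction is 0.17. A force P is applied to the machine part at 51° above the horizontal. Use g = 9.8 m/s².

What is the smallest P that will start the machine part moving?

P ≈ 195 N

N = m g − P sin α (the pull lifts the machine part).
At impending slip, P cos α = μ_s N = μ_s (m g − P sin α).
Solving: P (cos α + μ_s sin α) = μ_s m g → P = 0.17×872/(cos 51° + 0.17 sin 51°) = 148/0.7614 = 195 N.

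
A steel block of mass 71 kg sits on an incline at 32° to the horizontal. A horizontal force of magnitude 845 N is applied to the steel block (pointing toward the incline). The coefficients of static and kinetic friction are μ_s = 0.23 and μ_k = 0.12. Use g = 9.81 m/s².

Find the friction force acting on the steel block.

Resolve perpendicular to the incline: N = m g cos θ + P sin θ = 71×9.81×cos 32° + 845×sin 32° = 1038 N.
Along the incline, the net driving force (taking up-slope positive) is P cos θ − m g sin θ = 716.6 − 369.1 = 347.5 N, so equilibrium requires friction f = -347.5 N (down-slope).
Maximum static friction: μ_s N = 0.23 × 1038 = 238.8 N.
|f_req| = 347.5 > 238.8 N → the steel block slides up the incline; f = μ_k N = 0.12 × 1038 = 125 N.

f ≈ 125 N (down the incline)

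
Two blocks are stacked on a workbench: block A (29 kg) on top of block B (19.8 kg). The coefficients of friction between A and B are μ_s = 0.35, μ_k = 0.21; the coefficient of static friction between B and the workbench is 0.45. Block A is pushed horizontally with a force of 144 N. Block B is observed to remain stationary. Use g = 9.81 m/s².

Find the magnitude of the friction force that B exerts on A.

Normal force at the A–B interface: N₁ = m_A g = 284.5 N.
So the A–B interface can sustain at most μ_s N₁ = 99.57 N of static friction.
P = 144 N exceeds that limit, so A slips over B and the interface friction becomes kinetic: f₁ = μ_k N₁ = 0.21×284.5 = 59.7 N.
By Newton's third law B feels 59.7 N forward from A. With B stationary, the floor's static friction on B balances it: f₂ = 59.7 N (well within μ_s(m_A+m_B)g = 215.4 N).

f ≈ 59.7 N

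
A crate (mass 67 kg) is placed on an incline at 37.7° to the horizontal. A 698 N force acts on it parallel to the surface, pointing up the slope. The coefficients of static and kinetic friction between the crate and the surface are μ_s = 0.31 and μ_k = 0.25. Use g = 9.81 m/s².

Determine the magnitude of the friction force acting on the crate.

f ≈ 130 N (down the incline)

The normal reaction is N = m g cos θ = 520 N.
For equilibrium along the incline the friction force must supply f = m g sin θ − P = 401.9 − 698 = -296.1 N (positive meaning up-slope).
Maximum static friction available: μ_s N = 0.31 × 520 = 161.2 N.
|-296.1| exceeds 161.2 N, so the crate slips up-slope; friction is kinetic, f = μ_k N = 0.25×520 = 130 N.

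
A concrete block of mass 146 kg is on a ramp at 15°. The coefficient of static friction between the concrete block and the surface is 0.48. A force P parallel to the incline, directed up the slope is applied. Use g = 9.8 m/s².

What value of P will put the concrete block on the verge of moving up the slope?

P ≈ 1030 N

At impending motion up the slope, friction acts down-slope at its limit: f = μ_s N.
P is parallel to the surface, so N = m g cos θ = 1380 N.
Along the incline: P = m g sin θ + μ_s N = 370 + 0.48×1380 = 1030 N.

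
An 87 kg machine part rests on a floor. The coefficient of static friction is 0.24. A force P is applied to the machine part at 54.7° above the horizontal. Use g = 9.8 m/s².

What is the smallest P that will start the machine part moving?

N = m g − P sin α (the pull lifts the machine part).
At impending slip, P cos α = μ_s N = μ_s (m g − P sin α).
Solving: P (cos α + μ_s sin α) = μ_s m g → P = 0.24×853/(cos 54.7° + 0.24 sin 54.7°) = 205/0.7737 = 264 N.

P ≈ 264 N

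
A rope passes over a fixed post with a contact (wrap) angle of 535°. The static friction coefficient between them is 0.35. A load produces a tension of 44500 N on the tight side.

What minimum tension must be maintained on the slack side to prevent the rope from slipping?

T_min ≈ 1690 N

Capstan equation at impending slip: T_tight/T_slack = e^{μβ}.
β = 535° = 9.338 rad; e^{μβ} = e^{0.35×9.338} = 26.26.
T_slack = T_tight / e^{μβ} = 44500 / 26.26 = 1690 N.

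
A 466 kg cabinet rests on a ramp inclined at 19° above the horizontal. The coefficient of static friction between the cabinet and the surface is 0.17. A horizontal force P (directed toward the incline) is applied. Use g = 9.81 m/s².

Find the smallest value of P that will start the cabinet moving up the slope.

At impending motion up the slope, friction acts down-slope at its limit: f = μ_s N.
Perpendicular to the incline: N = m g cos θ + P sin θ.
Along the incline: P cos θ = m g sin θ + μ_s N = m g sin θ + μ_s (m g cos θ + P sin θ).
Solving, P (cos θ − μ_s sin θ) = m g (sin θ + μ_s cos θ), so P = 466×9.81×(sin 19° + 0.17 cos 19°)/(cos 19° − 0.17 sin 19°) = 4570×0.4863/0.8902 = 2500 N.

P ≈ 2500 N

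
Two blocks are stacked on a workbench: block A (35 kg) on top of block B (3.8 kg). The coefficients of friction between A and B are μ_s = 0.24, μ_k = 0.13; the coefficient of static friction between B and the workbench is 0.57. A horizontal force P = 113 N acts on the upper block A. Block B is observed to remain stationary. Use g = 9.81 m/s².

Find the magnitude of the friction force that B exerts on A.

Between the blocks, N₁ = m_A g = 343.4 N.
So the A–B interface can sustain at most μ_s N₁ = 82.4 N of static friction.
Since P = 113 N > 82.4 N, A slides on B; the A–B friction is kinetic: f₁ = μ_k N₁ = 0.13×343.4 = 44.6 N.
By Newton's third law B feels 44.6 N forward from A. With B stationary, the floor's static friction on B balances it: f₂ = 44.6 N (well within μ_s(m_A+m_B)g = 217 N).

f ≈ 44.6 N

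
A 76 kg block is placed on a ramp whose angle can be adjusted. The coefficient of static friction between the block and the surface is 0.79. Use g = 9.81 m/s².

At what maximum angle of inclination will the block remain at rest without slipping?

At the slip threshold, m g sin θ = μ_s · m g cos θ, so tan θ = μ_s.
θ_max = arctan(0.79) = 38.3°.

θ_max ≈ 38.3°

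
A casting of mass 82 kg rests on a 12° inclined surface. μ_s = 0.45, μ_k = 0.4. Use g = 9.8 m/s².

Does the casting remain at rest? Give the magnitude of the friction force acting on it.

N = m g cos θ = 786 N.
Down-slope weight component: m g sin θ = 167 N.
μ_s N = 354 N.
167 ≤ 354 N, so it stays put; friction = 167 N.

f ≈ 167 N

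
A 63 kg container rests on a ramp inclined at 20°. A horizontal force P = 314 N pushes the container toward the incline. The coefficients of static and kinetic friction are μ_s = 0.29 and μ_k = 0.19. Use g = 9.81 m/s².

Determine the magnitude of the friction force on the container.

f ≈ 83.7 N (down the incline)

Resolve perpendicular to the incline: N = m g cos θ + P sin θ = 63×9.81×cos 20° + 314×sin 20° = 688.2 N.
Along the incline, the net driving force (taking up-slope positive) is P cos θ − m g sin θ = 295.1 − 211.4 = 83.68 N, so equilibrium requires friction f = -83.68 N (down-slope).
Maximum static friction: μ_s N = 0.29 × 688.2 = 199.6 N.
|f_req| = 83.68 ≤ 199.6 N → the container is in equilibrium; friction equals the required value.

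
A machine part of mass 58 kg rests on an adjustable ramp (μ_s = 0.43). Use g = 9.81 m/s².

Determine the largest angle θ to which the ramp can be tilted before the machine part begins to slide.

At the slip threshold, m g sin θ = μ_s · m g cos θ, so tan θ = μ_s.
θ_max = arctan(0.43) = 23.3°.

θ_max ≈ 23.3°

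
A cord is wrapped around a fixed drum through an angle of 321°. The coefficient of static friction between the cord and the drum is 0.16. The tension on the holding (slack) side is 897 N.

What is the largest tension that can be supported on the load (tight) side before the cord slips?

T_max ≈ 2200 N

At impending slip the capstan equation gives T₂/T₁ = e^{μβ} with β in radians.
β = 321° × π/180 = 5.603 rad.
e^{μβ} = e^{0.16×5.603} = 2.451.
T₂ = T₁ · e^{μβ} = 897 × 2.451 = 2200 N.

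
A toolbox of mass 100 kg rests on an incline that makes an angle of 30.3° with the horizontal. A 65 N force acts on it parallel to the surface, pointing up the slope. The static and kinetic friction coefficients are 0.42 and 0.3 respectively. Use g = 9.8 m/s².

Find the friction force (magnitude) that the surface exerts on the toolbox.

f ≈ 254 N (up the incline)

The normal reaction is N = m g cos θ = 846.1 N.
The friction needed for equilibrium is m g sin θ − P = 494.4 − 65 = 429.4 N, measured positive up-slope.
Maximum static friction available: μ_s N = 0.42 × 846.1 = 355.4 N.
Since |429.4| > 355.4 N, static friction cannot hold it; the toolbox slides down the incline and kinetic friction applies: f = μ_k N = 0.3 × 846.1 = 254 N.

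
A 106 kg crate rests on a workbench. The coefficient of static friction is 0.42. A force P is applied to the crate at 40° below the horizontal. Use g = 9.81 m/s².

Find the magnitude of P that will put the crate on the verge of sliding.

P ≈ 880 N

N = m g + P sin α (the push presses the crate into the workbench).
At impending slip, P cos α = μ_s N = μ_s (m g + P sin α).
Solving: P (cos α − μ_s sin α) = μ_s m g → P = 0.42×1040/(cos 40° − 0.42 sin 40°) = 437/0.4961 = 880 N.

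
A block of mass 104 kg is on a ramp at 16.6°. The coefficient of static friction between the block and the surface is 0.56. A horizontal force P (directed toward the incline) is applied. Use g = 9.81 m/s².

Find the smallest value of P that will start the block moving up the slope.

At impending motion up the slope, friction acts down-slope at its limit: f = μ_s N.
Perpendicular to the incline: N = m g cos θ + P sin θ.
Along the incline: P cos θ = m g sin θ + μ_s N = m g sin θ + μ_s (m g cos θ + P sin θ).
Solving, P (cos θ − μ_s sin θ) = m g (sin θ + μ_s cos θ), so P = 104×9.81×(sin 16.6° + 0.56 cos 16.6°)/(cos 16.6° − 0.56 sin 16.6°) = 1020×0.8223/0.7983 = 1050 N.

P ≈ 1050 N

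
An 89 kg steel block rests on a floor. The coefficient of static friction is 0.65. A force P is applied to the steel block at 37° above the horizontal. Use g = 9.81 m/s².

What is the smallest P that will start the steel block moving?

N = m g − P sin α (the pull lifts the steel block).
At impending slip, P cos α = μ_s N = μ_s (m g − P sin α).
Solving: P (cos α + μ_s sin α) = μ_s m g → P = 0.65×873/(cos 37° + 0.65 sin 37°) = 568/1.19 = 477 N.

P ≈ 477 N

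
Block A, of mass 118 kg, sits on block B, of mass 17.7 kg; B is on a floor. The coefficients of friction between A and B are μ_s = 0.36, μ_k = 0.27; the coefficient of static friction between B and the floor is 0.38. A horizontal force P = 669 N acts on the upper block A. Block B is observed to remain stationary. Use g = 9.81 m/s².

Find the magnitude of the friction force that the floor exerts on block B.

Between the blocks, N₁ = m_A g = 1158 N.
So the A–B interface can sustain at most μ_s N₁ = 416.7 N of static friction.
P = 669 N exceeds that limit, so A slips over B and the interface friction becomes kinetic: f₁ = μ_k N₁ = 0.27×1158 = 313 N.
By Newton's third law B feels 313 N forward from A. With B stationary, the floor's static friction on B balances it: f₂ = 313 N (well within μ_s(m_A+m_B)g = 505.9 N).

f ≈ 313 N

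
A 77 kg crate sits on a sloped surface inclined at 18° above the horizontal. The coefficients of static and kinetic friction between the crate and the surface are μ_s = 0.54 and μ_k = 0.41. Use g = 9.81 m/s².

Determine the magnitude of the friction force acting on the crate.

f ≈ 233 N (up the incline)

Normal force: N = m g cos θ = 77 × 9.81 × cos 18° = 718.4 N.
For equilibrium along the incline, friction must balance the weight component: f = m g sin θ = 233.4 N up the slope.
The static-friction ceiling is μ_s N = 0.54 × 718.4 = 387.9 N.
Since |233.4| ≤ 387.9 N, static friction is sufficient; f equals the required value, not μ_s N.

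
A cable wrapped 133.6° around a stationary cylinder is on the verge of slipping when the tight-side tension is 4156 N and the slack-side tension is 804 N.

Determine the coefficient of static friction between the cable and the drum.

T₂/T₁ = e^{μβ} → μ = ln(T₂/T₁)/β.
β = 133.6° = 2.332 rad.
μ = ln(4156/804)/2.332 = ln(5.169)/2.332 = 0.704.

μ ≈ 0.704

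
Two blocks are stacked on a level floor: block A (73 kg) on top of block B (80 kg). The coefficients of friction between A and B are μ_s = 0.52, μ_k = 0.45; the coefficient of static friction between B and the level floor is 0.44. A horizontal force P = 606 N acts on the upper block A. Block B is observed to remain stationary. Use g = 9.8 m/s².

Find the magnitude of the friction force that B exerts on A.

f ≈ 322 N

The normal force B exerts on A is simply A's weight, N₁ = 715.4 N.
Maximum static friction on A from B: μ_s N₁ = 0.52×715.4 = 372 N.
P = 606 N exceeds that limit, so A slips over B and the interface friction becomes kinetic: f₁ = μ_k N₁ = 0.45×715.4 = 322 N.
B experiences an equal 322 N forward from A (third law). B is in equilibrium, so the floor supplies f₂ = 322 N of static friction (limit μ_s(m_A+m_B)g = 659.7 N, not exceeded).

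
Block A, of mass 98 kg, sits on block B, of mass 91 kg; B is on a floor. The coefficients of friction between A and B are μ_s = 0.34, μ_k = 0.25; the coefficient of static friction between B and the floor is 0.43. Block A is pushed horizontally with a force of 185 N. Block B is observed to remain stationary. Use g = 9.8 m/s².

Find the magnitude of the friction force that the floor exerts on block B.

f ≈ 185 N

The normal force B exerts on A is simply A's weight, N₁ = 960.4 N.
So the A–B interface can sustain at most μ_s N₁ = 326.5 N of static friction.
Since P = 185 N ≤ 326.5 N, A does not slip on B; friction on A equals P = 185 N.
By Newton's third law B feels 185 N forward from A. With B stationary, the floor's static friction on B balances it: f₂ = 185 N (well within μ_s(m_A+m_B)g = 796.4 N).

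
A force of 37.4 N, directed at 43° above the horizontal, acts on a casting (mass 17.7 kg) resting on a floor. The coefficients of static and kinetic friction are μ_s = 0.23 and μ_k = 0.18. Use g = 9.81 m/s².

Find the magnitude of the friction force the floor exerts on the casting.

f ≈ 27.4 N

Vertical equilibrium gives N = m g − P sin α = 148.1 N.
Horizontally, friction must balance P cos α = 27.35 N.
The static-friction limit is μ_s N = 34.07 N.
27.35 ≤ 34.07 N → static; friction equals the required 27.4 N.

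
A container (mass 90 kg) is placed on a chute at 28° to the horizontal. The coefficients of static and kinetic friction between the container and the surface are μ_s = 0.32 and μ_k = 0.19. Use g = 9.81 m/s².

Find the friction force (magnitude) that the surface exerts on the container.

f ≈ 148 N (up the incline)

The normal reaction is N = m g cos θ = 779.6 N.
For equilibrium along the incline, friction must balance the weight component: f = m g sin θ = 414.5 N up the slope.
Maximum static friction available: μ_s N = 0.32 × 779.6 = 249.5 N.
Since |414.5| > 249.5 N, static friction cannot hold it; the container slides down the incline and kinetic friction applies: f = μ_k N = 0.19 × 779.6 = 148 N.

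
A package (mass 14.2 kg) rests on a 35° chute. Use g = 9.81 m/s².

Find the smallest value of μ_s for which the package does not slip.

At the slip threshold m g sin θ = μ_s m g cos θ, so μ_s,min = tan θ.
μ_s,min = tan 35° = 0.7.

μ_s,min ≈ 0.7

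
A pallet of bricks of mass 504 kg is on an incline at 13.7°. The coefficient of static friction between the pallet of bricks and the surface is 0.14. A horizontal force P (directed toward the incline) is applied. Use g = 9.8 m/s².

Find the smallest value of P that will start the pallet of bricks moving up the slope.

P ≈ 1960 N

At impending motion up the slope, friction acts down-slope at its limit: f = μ_s N.
Perpendicular to the incline: N = m g cos θ + P sin θ.
Along the incline: P cos θ = m g sin θ + μ_s N = m g sin θ + μ_s (m g cos θ + P sin θ).
Solving, P (cos θ − μ_s sin θ) = m g (sin θ + μ_s cos θ), so P = 504×9.8×(sin 13.7° + 0.14 cos 13.7°)/(cos 13.7° − 0.14 sin 13.7°) = 4940×0.3729/0.9384 = 1960 N.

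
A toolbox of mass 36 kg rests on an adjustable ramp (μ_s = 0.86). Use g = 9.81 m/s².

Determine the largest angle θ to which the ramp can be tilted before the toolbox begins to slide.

At the slip threshold, m g sin θ = μ_s · m g cos θ, so tan θ = μ_s.
θ_max = arctan(0.86) = 40.7°.

θ_max ≈ 40.7°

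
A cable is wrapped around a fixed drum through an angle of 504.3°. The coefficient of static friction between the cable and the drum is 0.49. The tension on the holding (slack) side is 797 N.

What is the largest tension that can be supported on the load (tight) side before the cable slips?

At impending slip the capstan equation gives T₂/T₁ = e^{μβ} with β in radians.
β = 504.3° × π/180 = 8.802 rad.
e^{μβ} = e^{0.49×8.802} = 74.65.
T₂ = T₁ · e^{μβ} = 797 × 74.65 = 59500 N.

T_max ≈ 59500 N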